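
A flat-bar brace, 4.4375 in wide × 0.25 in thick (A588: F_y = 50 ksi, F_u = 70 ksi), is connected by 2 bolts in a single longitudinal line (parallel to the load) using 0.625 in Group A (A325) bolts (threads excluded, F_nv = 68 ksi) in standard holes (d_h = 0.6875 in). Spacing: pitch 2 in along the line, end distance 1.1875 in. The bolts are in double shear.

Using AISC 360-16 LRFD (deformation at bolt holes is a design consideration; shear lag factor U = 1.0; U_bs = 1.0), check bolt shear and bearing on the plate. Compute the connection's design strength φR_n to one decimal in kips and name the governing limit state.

33.0 kips (bearing governs)

Bolt shear: A_b = π(0.625)²/4 = 0.3068 in². φR_n = 0.75 × 68 × 0.3068 × 2 × 2 = 62.6 kips.
Bearing (0.25 in plate, F_u = 70 ksi): end bolts L_c = 1.1875 − 0.6875/2 = 0.84375, R_n = min(1.2×0.84375×0.25×70, 2.4×0.625×0.25×70) = 17.719 kips/bolt; interior L_c = 2 − 0.6875 = 1.3125, R_n = 26.25 kips/bolt. φR_n = 0.75 × (1×17.719 + 1×26.25) = 33.0 kips.
Governing: min(62.6, 33.0) = 33.0 kips → bearing.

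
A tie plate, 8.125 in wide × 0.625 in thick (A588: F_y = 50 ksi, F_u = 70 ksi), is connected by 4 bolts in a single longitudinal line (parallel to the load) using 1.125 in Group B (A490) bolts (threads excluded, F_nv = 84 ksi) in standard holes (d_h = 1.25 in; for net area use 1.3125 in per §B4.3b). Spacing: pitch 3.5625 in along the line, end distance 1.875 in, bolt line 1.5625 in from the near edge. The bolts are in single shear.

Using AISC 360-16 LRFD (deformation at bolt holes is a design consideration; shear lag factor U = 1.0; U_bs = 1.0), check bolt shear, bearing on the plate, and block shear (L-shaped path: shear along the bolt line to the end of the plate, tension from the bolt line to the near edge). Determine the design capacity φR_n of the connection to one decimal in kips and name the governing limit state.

186.6 kips (block shear governs)

Bolt shear: A_b = π(1.125)²/4 = 0.99402 in². φR_n = 0.75 × 84 × 0.99402 × 4 × 1 = 250.5 kips.
Bearing (0.625 in plate, F_u = 70 ksi): end bolts L_c = 1.875 − 1.25/2 = 1.25, R_n = min(1.2×1.25×0.625×70, 2.4×1.125×0.625×70) = 65.625 kips/bolt; interior L_c = 3.5625 − 1.25 = 2.3125, R_n = 118.13 kips/bolt. φR_n = 0.75 × (1×65.625 + 3×118.13) = 315.0 kips.
Block shear: shear path 1×[1.875+3×3.5625] = 1×12.5625 in, A_gv = 7.8516, A_nv = 1×(12.5625 − 3.5×1.3125)×0.625 = 4.9805 in²; tension to near edge: (1.5625 − 0.5×1.3125)×0.625 = 0.56641 in². R_n = min(0.6×70×4.9805, 0.6×50×7.8516) + 1.0×70×0.56641 = min(209.18, 235.55) + 39.649 = 248.83 kips. φR_n = 0.75 × 248.83 = 186.6 kips.
Governing: min(250.5, 315.0, 186.6) = 186.6 kips → block shear.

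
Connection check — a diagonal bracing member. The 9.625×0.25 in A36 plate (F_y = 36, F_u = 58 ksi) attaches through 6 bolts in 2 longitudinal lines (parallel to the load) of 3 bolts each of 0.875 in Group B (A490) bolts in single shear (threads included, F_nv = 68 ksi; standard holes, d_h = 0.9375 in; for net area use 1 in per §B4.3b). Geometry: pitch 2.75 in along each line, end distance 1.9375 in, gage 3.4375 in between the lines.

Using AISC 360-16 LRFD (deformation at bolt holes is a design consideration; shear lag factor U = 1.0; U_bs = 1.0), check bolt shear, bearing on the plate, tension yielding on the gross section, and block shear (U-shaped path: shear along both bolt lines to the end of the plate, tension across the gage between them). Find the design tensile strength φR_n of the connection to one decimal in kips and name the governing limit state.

Bolt shear: A_b = π(0.875)²/4 = 0.60132 in². φR_n = 0.75 × 68 × 0.60132 × 6 × 1 = 184.0 kips.
Bearing (0.25 in plate, F_u = 58 ksi): end bolts L_c = 1.9375 − 0.9375/2 = 1.46875, R_n = min(1.2×1.46875×0.25×58, 2.4×0.875×0.25×58) = 25.556 kips/bolt; interior L_c = 2.75 − 0.9375 = 1.8125, R_n = 30.45 kips/bolt. φR_n = 0.75 × (2×25.556 + 4×30.45) = 129.7 kips.
Tension yield (gross): A_g = 9.625×0.25 = 2.4063 in². φR_n = 0.90 × 36 × 2.4063 = 78.0 kips.
Block shear: shear path 2×[1.9375+2×2.75] = 2×7.4375 in, A_gv = 3.7188, A_nv = 2×(7.4375 − 2.5×1)×0.25 = 2.4688 in²; tension across gage: (3.4375 − 1×1)×0.25 = 0.60938 in². R_n = min(0.6×58×2.4688, 0.6×36×3.7188) + 1.0×58×0.60938 = min(85.914, 80.326) + 35.344 = 115.67 kips. φR_n = 0.75 × 115.67 = 86.8 kips.
Governing: min(184.0, 129.7, 78.0, 86.8) = 78.0 kips → gross-section yield.

78.0 kips (gross-section yield governs)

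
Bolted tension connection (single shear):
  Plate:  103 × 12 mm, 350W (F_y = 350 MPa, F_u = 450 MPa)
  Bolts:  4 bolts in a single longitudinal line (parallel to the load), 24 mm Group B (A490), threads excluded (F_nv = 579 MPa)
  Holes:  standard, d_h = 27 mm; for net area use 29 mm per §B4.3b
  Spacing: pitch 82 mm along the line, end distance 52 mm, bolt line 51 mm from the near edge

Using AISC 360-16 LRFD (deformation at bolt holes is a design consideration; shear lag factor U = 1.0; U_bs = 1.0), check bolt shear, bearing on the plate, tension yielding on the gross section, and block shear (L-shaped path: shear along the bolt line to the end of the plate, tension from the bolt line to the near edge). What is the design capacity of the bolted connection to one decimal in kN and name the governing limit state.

Bolt shear: A_b = π(24)²/4 = 452.39 mm². φR_n = 0.75 × 579 × 452.39 × 4 × 1 = 785.8 kN.
Bearing (12 mm plate, F_u = 450 MPa): end bolts L_c = 52 − 27/2 = 38.5, R_n = min(1.2×38.5×12×450, 2.4×24×12×450) = 249.48 kN/bolt; interior L_c = 82 − 27 = 55, R_n = 311.04 kN/bolt. φR_n = 0.75 × (1×249.48 + 3×311.04) = 887.0 kN.
Tension yield (gross): A_g = 103×12 = 1236 mm². φR_n = 0.90 × 350 × 1236 = 389.3 kN.
Block shear: shear path 1×[52+3×82] = 1×298 mm, A_gv = 3576, A_nv = 1×(298 − 3.5×29)×12 = 2358 mm²; tension to near edge: (51 − 0.5×29)×12 = 438 mm². R_n = min(0.6×450×2358, 0.6×350×3576) + 1.0×450×438 = min(636.66, 750.96) + 197.1 = 833.76 kN. φR_n = 0.75 × 833.76 = 625.3 kN.
Governing: min(785.8, 887.0, 389.3, 625.3) = 389.3 kN → gross-section yield.

389.3 kN (gross-section yield governs)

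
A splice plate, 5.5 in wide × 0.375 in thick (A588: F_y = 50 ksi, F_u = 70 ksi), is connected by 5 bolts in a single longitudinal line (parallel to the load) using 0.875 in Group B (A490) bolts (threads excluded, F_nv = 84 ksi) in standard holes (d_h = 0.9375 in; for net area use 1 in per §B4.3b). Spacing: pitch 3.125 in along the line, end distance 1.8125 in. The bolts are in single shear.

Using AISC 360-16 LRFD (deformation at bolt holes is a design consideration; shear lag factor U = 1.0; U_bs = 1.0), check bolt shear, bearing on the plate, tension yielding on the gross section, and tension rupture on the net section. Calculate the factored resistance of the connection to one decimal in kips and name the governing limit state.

88.6 kips (net-section rupture governs)

Bolt shear: A_b = π(0.875)²/4 = 0.60132 in². φR_n = 0.75 × 84 × 0.60132 × 5 × 1 = 189.4 kips.
Bearing (0.375 in plate, F_u = 70 ksi): end bolts L_c = 1.8125 − 0.9375/2 = 1.34375, R_n = min(1.2×1.34375×0.375×70, 2.4×0.875×0.375×70) = 42.328 kips/bolt; interior L_c = 3.125 − 0.9375 = 2.1875, R_n = 55.125 kips/bolt. φR_n = 0.75 × (1×42.328 + 4×55.125) = 197.1 kips.
Tension yield (gross): A_g = 5.5×0.375 = 2.0625 in². φR_n = 0.90 × 50 × 2.0625 = 92.8 kips.
Tension rupture (net): A_n = (5.5 − 1×1)×0.375 = 1.6875 in² (U = 1.0, A_e = A_n). φR_n = 0.75 × 70 × 1.6875 = 88.6 kips.
Governing: min(189.4, 197.1, 92.8, 88.6) = 88.6 kips → net-section rupture.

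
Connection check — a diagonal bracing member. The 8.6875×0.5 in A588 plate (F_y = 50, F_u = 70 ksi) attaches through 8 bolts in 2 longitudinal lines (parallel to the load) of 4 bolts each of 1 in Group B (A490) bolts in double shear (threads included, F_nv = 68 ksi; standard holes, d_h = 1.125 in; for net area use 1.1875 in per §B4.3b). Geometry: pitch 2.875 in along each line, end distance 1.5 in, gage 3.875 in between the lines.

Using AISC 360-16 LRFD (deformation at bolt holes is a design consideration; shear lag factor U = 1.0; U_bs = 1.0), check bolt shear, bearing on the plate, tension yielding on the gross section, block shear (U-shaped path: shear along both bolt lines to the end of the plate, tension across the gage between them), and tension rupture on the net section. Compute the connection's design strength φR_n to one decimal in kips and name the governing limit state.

165.7 kips (net-section rupture governs)

Bolt shear: A_b = π(1)²/4 = 0.7854 in². φR_n = 0.75 × 68 × 0.7854 × 8 × 2 = 640.9 kips.
Bearing (0.5 in plate, F_u = 70 ksi): end bolts L_c = 1.5 − 1.125/2 = 0.9375, R_n = min(1.2×0.9375×0.5×70, 2.4×1×0.5×70) = 39.375 kips/bolt; interior L_c = 2.875 − 1.125 = 1.75, R_n = 73.5 kips/bolt. φR_n = 0.75 × (2×39.375 + 6×73.5) = 389.8 kips.
Tension yield (gross): A_g = 8.6875×0.5 = 4.3438 in². φR_n = 0.90 × 50 × 4.3438 = 195.5 kips.
Block shear: shear path 2×[1.5+3×2.875] = 2×10.125 in, A_gv = 10.125, A_nv = 2×(10.125 − 3.5×1.1875)×0.5 = 5.9688 in²; tension across gage: (3.875 − 1×1.1875)×0.5 = 1.3438 in². R_n = min(0.6×70×5.9688, 0.6×50×10.125) + 1.0×70×1.3438 = min(250.69, 303.75) + 94.066 = 344.76 kips. φR_n = 0.75 × 344.76 = 258.6 kips.
Tension rupture (net): A_n = (8.6875 − 2×1.1875)×0.5 = 3.1563 in² (U = 1.0, A_e = A_n). φR_n = 0.75 × 70 × 3.1563 = 165.7 kips.
Governing: min(640.9, 389.8, 195.5, 258.6, 165.7) = 165.7 kips → net-section rupture.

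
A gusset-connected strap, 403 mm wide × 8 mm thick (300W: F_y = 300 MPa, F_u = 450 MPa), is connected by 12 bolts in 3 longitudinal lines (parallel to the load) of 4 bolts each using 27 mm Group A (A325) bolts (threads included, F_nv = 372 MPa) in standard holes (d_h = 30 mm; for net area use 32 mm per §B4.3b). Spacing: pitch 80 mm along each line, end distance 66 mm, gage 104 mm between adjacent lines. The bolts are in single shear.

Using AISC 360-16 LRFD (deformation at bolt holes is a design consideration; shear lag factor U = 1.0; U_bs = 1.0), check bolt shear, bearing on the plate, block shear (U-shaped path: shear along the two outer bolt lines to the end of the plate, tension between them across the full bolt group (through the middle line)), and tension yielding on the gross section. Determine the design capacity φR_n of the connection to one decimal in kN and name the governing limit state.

Bolt shear: A_b = π(27)²/4 = 572.56 mm². φR_n = 0.75 × 372 × 572.56 × 12 × 1 = 1916.9 kN.
Bearing (8 mm plate, F_u = 450 MPa): end bolts L_c = 66 − 30/2 = 51, R_n = min(1.2×51×8×450, 2.4×27×8×450) = 220.32 kN/bolt; interior L_c = 80 − 30 = 50, R_n = 216 kN/bolt. φR_n = 0.75 × (3×220.32 + 9×216) = 1953.7 kN.
Block shear: shear path 2×[66+3×80] = 2×306 mm, A_gv = 4896, A_nv = 2×(306 − 3.5×32)×8 = 3104 mm²; tension across gage: (208 − 2×32)×8 = 1152 mm². R_n = min(0.6×450×3104, 0.6×300×4896) + 1.0×450×1152 = min(838.08, 881.28) + 518.4 = 1356.5 kN. φR_n = 0.75 × 1356.5 = 1017.4 kN.
Tension yield (gross): A_g = 403×8 = 3224 mm². φR_n = 0.90 × 300 × 3224 = 870.5 kN.
Governing: min(1916.9, 1953.7, 1017.4, 870.5) = 870.5 kN → gross-section yield.

870.5 kN (gross-section yield governs)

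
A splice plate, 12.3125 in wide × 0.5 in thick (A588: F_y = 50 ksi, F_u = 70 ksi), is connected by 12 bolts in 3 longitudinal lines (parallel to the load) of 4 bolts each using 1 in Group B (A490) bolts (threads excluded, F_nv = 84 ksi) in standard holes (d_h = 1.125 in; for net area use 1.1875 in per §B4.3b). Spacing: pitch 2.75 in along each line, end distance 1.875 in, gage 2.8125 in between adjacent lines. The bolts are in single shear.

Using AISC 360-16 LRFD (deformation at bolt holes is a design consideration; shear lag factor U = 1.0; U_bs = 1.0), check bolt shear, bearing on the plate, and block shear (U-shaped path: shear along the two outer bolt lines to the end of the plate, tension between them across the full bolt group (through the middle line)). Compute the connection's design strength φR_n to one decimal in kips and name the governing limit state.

273.3 kips (block shear governs)

Bolt shear: A_b = π(1)²/4 = 0.7854 in². φR_n = 0.75 × 84 × 0.7854 × 12 × 1 = 593.8 kips.
Bearing (0.5 in plate, F_u = 70 ksi): end bolts L_c = 1.875 − 1.125/2 = 1.3125, R_n = min(1.2×1.3125×0.5×70, 2.4×1×0.5×70) = 55.125 kips/bolt; interior L_c = 2.75 − 1.125 = 1.625, R_n = 68.25 kips/bolt. φR_n = 0.75 × (3×55.125 + 9×68.25) = 584.7 kips.
Block shear: shear path 2×[1.875+3×2.75] = 2×10.125 in, A_gv = 10.125, A_nv = 2×(10.125 − 3.5×1.1875)×0.5 = 5.9688 in²; tension across gage: (5.625 − 2×1.1875)×0.5 = 1.625 in². R_n = min(0.6×70×5.9688, 0.6×50×10.125) + 1.0×70×1.625 = min(250.69, 303.75) + 113.75 = 364.44 kips. φR_n = 0.75 × 364.44 = 273.3 kips.
Governing: min(593.8, 584.7, 273.3) = 273.3 kips → block shear.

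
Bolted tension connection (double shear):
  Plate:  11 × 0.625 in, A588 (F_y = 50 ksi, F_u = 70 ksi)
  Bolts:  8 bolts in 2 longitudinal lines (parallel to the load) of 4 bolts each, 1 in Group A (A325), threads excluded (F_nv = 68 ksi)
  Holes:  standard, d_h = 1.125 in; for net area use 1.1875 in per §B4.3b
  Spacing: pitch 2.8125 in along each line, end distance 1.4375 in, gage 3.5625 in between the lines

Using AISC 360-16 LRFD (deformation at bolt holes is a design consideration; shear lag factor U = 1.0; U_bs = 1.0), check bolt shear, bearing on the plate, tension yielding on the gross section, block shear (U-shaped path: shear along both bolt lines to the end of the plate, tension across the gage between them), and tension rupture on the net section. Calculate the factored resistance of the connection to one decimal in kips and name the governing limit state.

283.0 kips (net-section rupture governs)

Bolt shear: A_b = π(1)²/4 = 0.7854 in². φR_n = 0.75 × 68 × 0.7854 × 8 × 2 = 640.9 kips.
Bearing (0.625 in plate, F_u = 70 ksi): end bolts L_c = 1.4375 − 1.125/2 = 0.875, R_n = min(1.2×0.875×0.625×70, 2.4×1×0.625×70) = 45.938 kips/bolt; interior L_c = 2.8125 − 1.125 = 1.6875, R_n = 88.594 kips/bolt. φR_n = 0.75 × (2×45.938 + 6×88.594) = 467.6 kips.
Tension yield (gross): A_g = 11×0.625 = 6.875 in². φR_n = 0.90 × 50 × 6.875 = 309.4 kips.
Block shear: shear path 2×[1.4375+3×2.8125] = 2×9.875 in, A_gv = 12.344, A_nv = 2×(9.875 − 3.5×1.1875)×0.625 = 7.1484 in²; tension across gage: (3.5625 − 1×1.1875)×0.625 = 1.4844 in². R_n = min(0.6×70×7.1484, 0.6×50×12.344) + 1.0×70×1.4844 = min(300.23, 370.32) + 103.91 = 404.14 kips. φR_n = 0.75 × 404.14 = 303.1 kips.
Tension rupture (net): A_n = (11 − 2×1.1875)×0.625 = 5.3906 in² (U = 1.0, A_e = A_n). φR_n = 0.75 × 70 × 5.3906 = 283.0 kips.
Governing: min(640.9, 467.6, 309.4, 303.1, 283.0) = 283.0 kips → net-section rupture.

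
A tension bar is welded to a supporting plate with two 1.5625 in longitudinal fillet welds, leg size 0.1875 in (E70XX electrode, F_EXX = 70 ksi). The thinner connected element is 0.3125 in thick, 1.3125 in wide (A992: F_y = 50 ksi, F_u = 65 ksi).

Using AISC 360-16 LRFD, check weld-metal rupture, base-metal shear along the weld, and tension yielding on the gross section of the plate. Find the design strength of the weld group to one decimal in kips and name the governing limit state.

Weld metal: throat = 0.707×0.1875 = 0.13256 in, L = 2×1.5625 = 3.125 in. φR_n = 0.75 × 0.6 × 70 × 0.13256 × 3.125 = 13.0 kips.
Base metal shear (0.3125 in plate): yield φR_n = 1.0×0.6×50×0.3125×3.125 = 29.3 kips; rupture φR_n = 0.75×0.6×65×0.3125×3.125 = 28.6 kips; take 28.6 kips (rupture).
Tension yield (gross): A_g = 1.3125×0.3125 = 0.41016 in². φR_n = 0.90 × 50 × 0.41016 = 18.5 kips.
Governing: min(13.0, 28.6, 18.5) = 13.0 kips → weld metal.

13.0 kips (weld metal governs)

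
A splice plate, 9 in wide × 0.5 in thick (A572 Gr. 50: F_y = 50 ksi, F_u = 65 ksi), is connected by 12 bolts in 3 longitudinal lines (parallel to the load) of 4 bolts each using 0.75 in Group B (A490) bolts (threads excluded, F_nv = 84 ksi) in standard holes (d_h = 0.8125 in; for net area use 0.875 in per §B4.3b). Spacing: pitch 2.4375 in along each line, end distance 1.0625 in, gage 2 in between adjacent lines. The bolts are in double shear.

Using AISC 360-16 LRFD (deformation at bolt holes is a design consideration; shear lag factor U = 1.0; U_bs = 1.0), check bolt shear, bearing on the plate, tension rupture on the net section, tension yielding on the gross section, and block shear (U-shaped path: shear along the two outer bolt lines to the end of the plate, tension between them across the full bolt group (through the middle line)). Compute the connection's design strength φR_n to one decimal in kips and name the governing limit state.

155.4 kips (net-section rupture governs)

Bolt shear: A_b = π(0.75)²/4 = 0.44179 in². φR_n = 0.75 × 84 × 0.44179 × 12 × 2 = 668.0 kips.
Bearing (0.5 in plate, F_u = 65 ksi): end bolts L_c = 1.0625 − 0.8125/2 = 0.65625, R_n = min(1.2×0.65625×0.5×65, 2.4×0.75×0.5×65) = 25.594 kips/bolt; interior L_c = 2.4375 − 0.8125 = 1.625, R_n = 58.5 kips/bolt. φR_n = 0.75 × (3×25.594 + 9×58.5) = 452.5 kips.
Tension rupture (net): A_n = (9 − 3×0.875)×0.5 = 3.1875 in² (U = 1.0, A_e = A_n). φR_n = 0.75 × 65 × 3.1875 = 155.4 kips.
Tension yield (gross): A_g = 9×0.5 = 4.5 in². φR_n = 0.90 × 50 × 4.5 = 202.5 kips.
Block shear: shear path 2×[1.0625+3×2.4375] = 2×8.375 in, A_gv = 8.375, A_nv = 2×(8.375 − 3.5×0.875)×0.5 = 5.3125 in²; tension across gage: (4 − 2×0.875)×0.5 = 1.125 in². R_n = min(0.6×65×5.3125, 0.6×50×8.375) + 1.0×65×1.125 = min(207.19, 251.25) + 73.125 = 280.32 kips. φR_n = 0.75 × 280.32 = 210.2 kips.
Governing: min(668.0, 452.5, 155.4, 202.5, 210.2) = 155.4 kips → net-section rupture.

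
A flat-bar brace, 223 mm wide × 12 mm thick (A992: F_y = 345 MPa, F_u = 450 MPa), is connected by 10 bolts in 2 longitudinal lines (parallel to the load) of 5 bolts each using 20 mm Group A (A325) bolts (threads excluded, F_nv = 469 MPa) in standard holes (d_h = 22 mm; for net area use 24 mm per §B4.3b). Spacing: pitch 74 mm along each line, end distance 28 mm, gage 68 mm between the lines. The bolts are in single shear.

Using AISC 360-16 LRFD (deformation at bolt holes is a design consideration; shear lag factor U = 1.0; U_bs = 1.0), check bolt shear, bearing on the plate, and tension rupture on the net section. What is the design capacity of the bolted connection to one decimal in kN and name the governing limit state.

Bolt shear: A_b = π(20)²/4 = 314.16 mm². φR_n = 0.75 × 469 × 314.16 × 10 × 1 = 1105.1 kN.
Bearing (12 mm plate, F_u = 450 MPa): end bolts L_c = 28 − 22/2 = 17, R_n = min(1.2×17×12×450, 2.4×20×12×450) = 110.16 kN/bolt; interior L_c = 74 − 22 = 52, R_n = 259.2 kN/bolt. φR_n = 0.75 × (2×110.16 + 8×259.2) = 1720.4 kN.
Tension rupture (net): A_n = (223 − 2×24)×12 = 2100 mm² (U = 1.0, A_e = A_n). φR_n = 0.75 × 450 × 2100 = 708.8 kN.
Governing: min(1105.1, 1720.4, 708.8) = 708.8 kN → net-section rupture.

708.8 kN (net-section rupture governs)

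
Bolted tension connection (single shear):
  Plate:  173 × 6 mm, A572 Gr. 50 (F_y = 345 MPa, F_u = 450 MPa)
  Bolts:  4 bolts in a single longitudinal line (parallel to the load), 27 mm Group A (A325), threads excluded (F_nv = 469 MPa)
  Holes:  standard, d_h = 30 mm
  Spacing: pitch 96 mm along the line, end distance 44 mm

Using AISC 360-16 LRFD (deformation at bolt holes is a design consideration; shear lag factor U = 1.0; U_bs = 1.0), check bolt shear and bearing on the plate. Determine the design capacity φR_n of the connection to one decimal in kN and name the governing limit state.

Bolt shear: A_b = π(27)²/4 = 572.56 mm². φR_n = 0.75 × 469 × 572.56 × 4 × 1 = 805.6 kN.
Bearing (6 mm plate, F_u = 450 MPa): end bolts L_c = 44 − 30/2 = 29, R_n = min(1.2×29×6×450, 2.4×27×6×450) = 93.96 kN/bolt; interior L_c = 96 − 30 = 66, R_n = 174.96 kN/bolt. φR_n = 0.75 × (1×93.96 + 3×174.96) = 464.1 kN.
Governing: min(805.6, 464.1) = 464.1 kN → bearing.

464.1 kN (bearing governs)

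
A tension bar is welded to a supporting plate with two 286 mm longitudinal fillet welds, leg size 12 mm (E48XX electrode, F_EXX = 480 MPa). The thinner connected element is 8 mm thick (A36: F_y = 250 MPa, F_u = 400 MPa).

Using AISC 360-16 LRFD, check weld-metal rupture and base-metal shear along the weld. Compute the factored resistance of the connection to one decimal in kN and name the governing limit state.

686.4 kN (base-metal shear governs)

Weld metal: throat = 0.707×12 = 8.484 mm, L = 2×286 = 572 mm. φR_n = 0.75 × 0.6 × 480 × 8.484 × 572 = 1048.2 kN.
Base metal shear (8 mm plate): yield φR_n = 1.0×0.6×250×8×572 = 686.4 kN; rupture φR_n = 0.75×0.6×400×8×572 = 823.7 kN; take 686.4 kN (yield).
Governing: min(1048.2, 686.4) = 686.4 kN → base-metal shear.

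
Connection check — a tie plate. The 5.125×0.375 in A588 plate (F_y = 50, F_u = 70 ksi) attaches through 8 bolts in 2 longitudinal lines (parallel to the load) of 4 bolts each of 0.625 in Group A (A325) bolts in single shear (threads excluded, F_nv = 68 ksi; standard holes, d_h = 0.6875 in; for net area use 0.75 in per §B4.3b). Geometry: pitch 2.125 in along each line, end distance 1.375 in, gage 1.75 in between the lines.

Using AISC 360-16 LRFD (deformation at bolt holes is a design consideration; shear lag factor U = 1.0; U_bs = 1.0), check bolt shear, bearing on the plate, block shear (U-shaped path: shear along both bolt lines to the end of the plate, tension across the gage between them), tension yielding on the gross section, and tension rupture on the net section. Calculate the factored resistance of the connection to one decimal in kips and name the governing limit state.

71.4 kips (net-section rupture governs)

Bolt shear: A_b = π(0.625)²/4 = 0.3068 in². φR_n = 0.75 × 68 × 0.3068 × 8 × 1 = 125.2 kips.
Bearing (0.375 in plate, F_u = 70 ksi): end bolts L_c = 1.375 − 0.6875/2 = 1.03125, R_n = min(1.2×1.03125×0.375×70, 2.4×0.625×0.375×70) = 32.484 kips/bolt; interior L_c = 2.125 − 0.6875 = 1.4375, R_n = 39.375 kips/bolt. φR_n = 0.75 × (2×32.484 + 6×39.375) = 225.9 kips.
Block shear: shear path 2×[1.375+3×2.125] = 2×7.75 in, A_gv = 5.8125, A_nv = 2×(7.75 − 3.5×0.75)×0.375 = 3.8438 in²; tension across gage: (1.75 − 1×0.75)×0.375 = 0.375 in². R_n = min(0.6×70×3.8438, 0.6×50×5.8125) + 1.0×70×0.375 = min(161.44, 174.38) + 26.25 = 187.69 kips. φR_n = 0.75 × 187.69 = 140.8 kips.
Tension yield (gross): A_g = 5.125×0.375 = 1.9219 in². φR_n = 0.90 × 50 × 1.9219 = 86.5 kips.
Tension rupture (net): A_n = (5.125 − 2×0.75)×0.375 = 1.3594 in² (U = 1.0, A_e = A_n). φR_n = 0.75 × 70 × 1.3594 = 71.4 kips.
Governing: min(125.2, 225.9, 140.8, 86.5, 71.4) = 71.4 kips → net-section rupture.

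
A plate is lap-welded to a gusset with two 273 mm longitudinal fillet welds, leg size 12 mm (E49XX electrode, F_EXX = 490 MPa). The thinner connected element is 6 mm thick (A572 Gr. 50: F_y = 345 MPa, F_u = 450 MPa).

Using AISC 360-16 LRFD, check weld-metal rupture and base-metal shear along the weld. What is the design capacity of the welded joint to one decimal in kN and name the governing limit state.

663.4 kN (base-metal shear governs)

Weld metal: throat = 0.707×12 = 8.484 mm, L = 2×273 = 546 mm. φR_n = 0.75 × 0.6 × 490 × 8.484 × 546 = 1021.4 kN.
Base metal shear (6 mm plate): yield φR_n = 1.0×0.6×345×6×546 = 678.1 kN; rupture φR_n = 0.75×0.6×450×6×546 = 663.4 kN; take 663.4 kN (rupture).
Governing: min(1021.4, 663.4) = 663.4 kN → base-metal shear.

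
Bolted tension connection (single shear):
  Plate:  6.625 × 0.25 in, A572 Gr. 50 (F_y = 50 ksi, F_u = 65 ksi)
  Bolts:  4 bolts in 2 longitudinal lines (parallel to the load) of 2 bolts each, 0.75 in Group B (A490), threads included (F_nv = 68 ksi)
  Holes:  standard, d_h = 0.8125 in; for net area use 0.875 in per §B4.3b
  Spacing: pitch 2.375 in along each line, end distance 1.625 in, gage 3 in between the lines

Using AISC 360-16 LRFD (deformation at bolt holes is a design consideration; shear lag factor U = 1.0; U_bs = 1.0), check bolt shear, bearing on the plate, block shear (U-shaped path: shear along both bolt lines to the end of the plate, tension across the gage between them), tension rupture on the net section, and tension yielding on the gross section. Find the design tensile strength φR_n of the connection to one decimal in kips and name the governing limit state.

59.4 kips (net-section rupture governs)

Bolt shear: A_b = π(0.75)²/4 = 0.44179 in². φR_n = 0.75 × 68 × 0.44179 × 4 × 1 = 90.1 kips.
Bearing (0.25 in plate, F_u = 65 ksi): end bolts L_c = 1.625 − 0.8125/2 = 1.21875, R_n = min(1.2×1.21875×0.25×65, 2.4×0.75×0.25×65) = 23.766 kips/bolt; interior L_c = 2.375 − 0.8125 = 1.5625, R_n = 29.25 kips/bolt. φR_n = 0.75 × (2×23.766 + 2×29.25) = 79.5 kips.
Block shear: shear path 2×[1.625+1×2.375] = 2×4 in, A_gv = 2, A_nv = 2×(4 − 1.5×0.875)×0.25 = 1.3438 in²; tension across gage: (3 − 1×0.875)×0.25 = 0.53125 in². R_n = min(0.6×65×1.3438, 0.6×50×2) + 1.0×65×0.53125 = min(52.408, 60) + 34.531 = 86.939 kips. φR_n = 0.75 × 86.939 = 65.2 kips.
Tension rupture (net): A_n = (6.625 − 2×0.875)×0.25 = 1.2188 in² (U = 1.0, A_e = A_n). φR_n = 0.75 × 65 × 1.2188 = 59.4 kips.
Tension yield (gross): A_g = 6.625×0.25 = 1.6563 in². φR_n = 0.90 × 50 × 1.6563 = 74.5 kips.
Governing: min(90.1, 79.5, 65.2, 59.4, 74.5) = 59.4 kips → net-section rupture.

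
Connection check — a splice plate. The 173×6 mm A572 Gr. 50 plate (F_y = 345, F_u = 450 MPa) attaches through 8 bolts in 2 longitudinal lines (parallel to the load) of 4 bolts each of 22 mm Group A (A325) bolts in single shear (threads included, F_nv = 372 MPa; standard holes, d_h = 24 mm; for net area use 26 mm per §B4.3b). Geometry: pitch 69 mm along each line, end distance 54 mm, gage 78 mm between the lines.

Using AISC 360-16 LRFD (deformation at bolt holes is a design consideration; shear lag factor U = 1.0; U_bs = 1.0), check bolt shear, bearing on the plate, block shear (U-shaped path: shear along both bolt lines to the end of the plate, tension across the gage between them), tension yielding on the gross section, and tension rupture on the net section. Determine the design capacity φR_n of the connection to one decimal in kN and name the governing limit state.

245.0 kN (net-section rupture governs)

Bolt shear: A_b = π(22)²/4 = 380.13 mm². φR_n = 0.75 × 372 × 380.13 × 8 × 1 = 848.5 kN.
Bearing (6 mm plate, F_u = 450 MPa): end bolts L_c = 54 − 24/2 = 42, R_n = min(1.2×42×6×450, 2.4×22×6×450) = 136.08 kN/bolt; interior L_c = 69 − 24 = 45, R_n = 142.56 kN/bolt. φR_n = 0.75 × (2×136.08 + 6×142.56) = 845.6 kN.
Block shear: shear path 2×[54+3×69] = 2×261 mm, A_gv = 3132, A_nv = 2×(261 − 3.5×26)×6 = 2040 mm²; tension across gage: (78 − 1×26)×6 = 312 mm². R_n = min(0.6×450×2040, 0.6×345×3132) + 1.0×450×312 = min(550.8, 648.32) + 140.4 = 691.2 kN. φR_n = 0.75 × 691.2 = 518.4 kN.
Tension yield (gross): A_g = 173×6 = 1038 mm². φR_n = 0.90 × 345 × 1038 = 322.3 kN.
Tension rupture (net): A_n = (173 − 2×26)×6 = 726 mm² (U = 1.0, A_e = A_n). φR_n = 0.75 × 450 × 726 = 245.0 kN.
Governing: min(848.5, 845.6, 518.4, 322.3, 245.0) = 245.0 kN → net-section rupture.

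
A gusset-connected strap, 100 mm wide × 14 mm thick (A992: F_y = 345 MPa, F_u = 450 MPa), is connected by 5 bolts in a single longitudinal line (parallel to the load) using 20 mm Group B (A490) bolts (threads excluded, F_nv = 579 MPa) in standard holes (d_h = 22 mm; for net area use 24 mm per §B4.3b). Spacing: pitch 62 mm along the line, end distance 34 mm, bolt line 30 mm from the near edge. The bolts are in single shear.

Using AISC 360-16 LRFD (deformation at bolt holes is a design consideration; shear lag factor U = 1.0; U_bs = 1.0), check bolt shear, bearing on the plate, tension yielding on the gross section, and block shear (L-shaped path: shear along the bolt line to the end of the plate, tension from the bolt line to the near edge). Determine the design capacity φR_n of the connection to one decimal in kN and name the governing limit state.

Bolt shear: A_b = π(20)²/4 = 314.16 mm². φR_n = 0.75 × 579 × 314.16 × 5 × 1 = 682.1 kN.
Bearing (14 mm plate, F_u = 450 MPa): end bolts L_c = 34 − 22/2 = 23, R_n = min(1.2×23×14×450, 2.4×20×14×450) = 173.88 kN/bolt; interior L_c = 62 − 22 = 40, R_n = 302.4 kN/bolt. φR_n = 0.75 × (1×173.88 + 4×302.4) = 1037.6 kN.
Tension yield (gross): A_g = 100×14 = 1400 mm². φR_n = 0.90 × 345 × 1400 = 434.7 kN.
Block shear: shear path 1×[34+4×62] = 1×282 mm, A_gv = 3948, A_nv = 1×(282 − 4.5×24)×14 = 2436 mm²; tension to near edge: (30 − 0.5×24)×14 = 252 mm². R_n = min(0.6×450×2436, 0.6×345×3948) + 1.0×450×252 = min(657.72, 817.24) + 113.4 = 771.12 kN. φR_n = 0.75 × 771.12 = 578.3 kN.
Governing: min(682.1, 1037.6, 434.7, 578.3) = 434.7 kN → gross-section yield.

434.7 kN (gross-section yield governs)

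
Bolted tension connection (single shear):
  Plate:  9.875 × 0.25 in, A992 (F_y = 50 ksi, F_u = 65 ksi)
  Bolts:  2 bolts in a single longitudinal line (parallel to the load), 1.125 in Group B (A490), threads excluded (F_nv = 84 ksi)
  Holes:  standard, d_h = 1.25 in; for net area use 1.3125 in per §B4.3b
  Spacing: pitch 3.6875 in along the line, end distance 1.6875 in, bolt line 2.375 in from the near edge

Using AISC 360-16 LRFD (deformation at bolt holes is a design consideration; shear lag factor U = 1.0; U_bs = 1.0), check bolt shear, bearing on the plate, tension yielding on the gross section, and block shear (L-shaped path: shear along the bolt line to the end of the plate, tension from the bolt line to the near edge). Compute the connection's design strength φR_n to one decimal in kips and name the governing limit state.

Bolt shear: A_b = π(1.125)²/4 = 0.99402 in². φR_n = 0.75 × 84 × 0.99402 × 2 × 1 = 125.2 kips.
Bearing (0.25 in plate, F_u = 65 ksi): end bolts L_c = 1.6875 − 1.25/2 = 1.0625, R_n = min(1.2×1.0625×0.25×65, 2.4×1.125×0.25×65) = 20.719 kips/bolt; interior L_c = 3.6875 − 1.25 = 2.4375, R_n = 43.875 kips/bolt. φR_n = 0.75 × (1×20.719 + 1×43.875) = 48.4 kips.
Tension yield (gross): A_g = 9.875×0.25 = 2.4688 in². φR_n = 0.90 × 50 × 2.4688 = 111.1 kips.
Block shear: shear path 1×[1.6875+1×3.6875] = 1×5.375 in, A_gv = 1.3438, A_nv = 1×(5.375 − 1.5×1.3125)×0.25 = 0.85156 in²; tension to near edge: (2.375 − 0.5×1.3125)×0.25 = 0.42969 in². R_n = min(0.6×65×0.85156, 0.6×50×1.3438) + 1.0×65×0.42969 = min(33.211, 40.314) + 27.93 = 61.141 kips. φR_n = 0.75 × 61.141 = 45.9 kips.
Governing: min(125.2, 48.4, 111.1, 45.9) = 45.9 kips → block shear.

45.9 kips (block shear governs)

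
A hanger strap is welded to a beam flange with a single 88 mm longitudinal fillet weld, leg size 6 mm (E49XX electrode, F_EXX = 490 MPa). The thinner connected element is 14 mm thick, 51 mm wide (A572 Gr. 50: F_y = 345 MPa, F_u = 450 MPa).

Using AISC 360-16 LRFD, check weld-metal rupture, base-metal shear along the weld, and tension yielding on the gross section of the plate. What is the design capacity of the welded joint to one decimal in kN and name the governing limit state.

Weld metal: throat = 0.707×6 = 4.242 mm, L = 88 mm. φR_n = 0.75 × 0.6 × 490 × 4.242 × 88 = 82.3 kN.
Base metal shear (14 mm plate): yield φR_n = 1.0×0.6×345×14×88 = 255.0 kN; rupture φR_n = 0.75×0.6×450×14×88 = 249.5 kN; take 249.5 kN (rupture).
Tension yield (gross): A_g = 51×14 = 714 mm². φR_n = 0.90 × 345 × 714 = 221.7 kN.
Governing: min(82.3, 249.5, 221.7) = 82.3 kN → weld metal.

82.3 kN (weld metal governs)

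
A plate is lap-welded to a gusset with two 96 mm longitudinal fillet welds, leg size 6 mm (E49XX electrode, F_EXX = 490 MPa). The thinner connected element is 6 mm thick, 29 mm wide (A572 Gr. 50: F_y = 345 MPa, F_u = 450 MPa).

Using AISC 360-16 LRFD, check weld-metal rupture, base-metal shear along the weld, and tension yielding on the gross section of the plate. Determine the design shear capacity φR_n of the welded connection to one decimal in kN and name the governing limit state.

Weld metal: throat = 0.707×6 = 4.242 mm, L = 2×96 = 192 mm. φR_n = 0.75 × 0.6 × 490 × 4.242 × 192 = 179.6 kN.
Base metal shear (6 mm plate): yield φR_n = 1.0×0.6×345×6×192 = 238.5 kN; rupture φR_n = 0.75×0.6×450×6×192 = 233.3 kN; take 233.3 kN (rupture).
Tension yield (gross): A_g = 29×6 = 174 mm². φR_n = 0.90 × 345 × 174 = 54.0 kN.
Governing: min(179.6, 233.3, 54.0) = 54.0 kN → gross-section yield.

54.0 kN (gross-section yield governs)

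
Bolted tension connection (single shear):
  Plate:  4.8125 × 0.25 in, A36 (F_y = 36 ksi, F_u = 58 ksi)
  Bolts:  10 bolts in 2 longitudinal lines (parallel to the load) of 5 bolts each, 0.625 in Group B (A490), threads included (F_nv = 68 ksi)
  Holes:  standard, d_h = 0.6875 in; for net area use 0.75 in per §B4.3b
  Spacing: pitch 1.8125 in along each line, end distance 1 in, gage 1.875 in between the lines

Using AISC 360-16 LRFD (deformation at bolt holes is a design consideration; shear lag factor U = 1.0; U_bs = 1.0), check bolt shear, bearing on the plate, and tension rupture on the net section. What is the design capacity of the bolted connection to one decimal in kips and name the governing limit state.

36.0 kips (net-section rupture governs)

Bolt shear: A_b = π(0.625)²/4 = 0.3068 in². φR_n = 0.75 × 68 × 0.3068 × 10 × 1 = 156.5 kips.
Bearing (0.25 in plate, F_u = 58 ksi): end bolts L_c = 1 − 0.6875/2 = 0.65625, R_n = min(1.2×0.65625×0.25×58, 2.4×0.625×0.25×58) = 11.419 kips/bolt; interior L_c = 1.8125 − 0.6875 = 1.125, R_n = 19.575 kips/bolt. φR_n = 0.75 × (2×11.419 + 8×19.575) = 134.6 kips.
Tension rupture (net): A_n = (4.8125 − 2×0.75)×0.25 = 0.82813 in² (U = 1.0, A_e = A_n). φR_n = 0.75 × 58 × 0.82813 = 36.0 kips.
Governing: min(156.5, 134.6, 36.0) = 36.0 kips → net-section rupture.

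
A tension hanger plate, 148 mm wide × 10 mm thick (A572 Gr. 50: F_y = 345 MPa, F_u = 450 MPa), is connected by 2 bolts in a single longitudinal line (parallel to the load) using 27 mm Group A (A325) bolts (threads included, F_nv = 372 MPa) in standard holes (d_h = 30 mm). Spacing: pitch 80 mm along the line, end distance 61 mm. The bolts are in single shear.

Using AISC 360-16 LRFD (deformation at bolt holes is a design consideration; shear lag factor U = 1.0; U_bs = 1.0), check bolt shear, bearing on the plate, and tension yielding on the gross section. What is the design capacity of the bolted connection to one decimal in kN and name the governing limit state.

Bolt shear: A_b = π(27)²/4 = 572.56 mm². φR_n = 0.75 × 372 × 572.56 × 2 × 1 = 319.5 kN.
Bearing (10 mm plate, F_u = 450 MPa): end bolts L_c = 61 − 30/2 = 46, R_n = min(1.2×46×10×450, 2.4×27×10×450) = 248.4 kN/bolt; interior L_c = 80 − 30 = 50, R_n = 270 kN/bolt. φR_n = 0.75 × (1×248.4 + 1×270) = 388.8 kN.
Tension yield (gross): A_g = 148×10 = 1480 mm². φR_n = 0.90 × 345 × 1480 = 459.5 kN.
Governing: min(319.5, 388.8, 459.5) = 319.5 kN → bolt shear.

319.5 kN (bolt shear governs)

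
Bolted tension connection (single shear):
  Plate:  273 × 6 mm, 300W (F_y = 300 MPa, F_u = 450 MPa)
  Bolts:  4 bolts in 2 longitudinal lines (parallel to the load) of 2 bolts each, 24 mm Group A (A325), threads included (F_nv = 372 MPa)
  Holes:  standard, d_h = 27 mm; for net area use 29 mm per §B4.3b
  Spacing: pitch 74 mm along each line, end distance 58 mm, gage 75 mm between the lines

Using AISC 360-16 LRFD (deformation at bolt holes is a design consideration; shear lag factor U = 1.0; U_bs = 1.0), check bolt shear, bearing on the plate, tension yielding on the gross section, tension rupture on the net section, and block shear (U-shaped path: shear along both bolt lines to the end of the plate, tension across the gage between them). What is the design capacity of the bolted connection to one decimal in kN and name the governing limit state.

307.0 kN (block shear governs)

Bolt shear: A_b = π(24)²/4 = 452.39 mm². φR_n = 0.75 × 372 × 452.39 × 4 × 1 = 504.9 kN.
Bearing (6 mm plate, F_u = 450 MPa): end bolts L_c = 58 − 27/2 = 44.5, R_n = min(1.2×44.5×6×450, 2.4×24×6×450) = 144.18 kN/bolt; interior L_c = 74 − 27 = 47, R_n = 152.28 kN/bolt. φR_n = 0.75 × (2×144.18 + 2×152.28) = 444.7 kN.
Tension yield (gross): A_g = 273×6 = 1638 mm². φR_n = 0.90 × 300 × 1638 = 442.3 kN.
Tension rupture (net): A_n = (273 − 2×29)×6 = 1290 mm² (U = 1.0, A_e = A_n). φR_n = 0.75 × 450 × 1290 = 435.4 kN.
Block shear: shear path 2×[58+1×74] = 2×132 mm, A_gv = 1584, A_nv = 2×(132 − 1.5×29)×6 = 1062 mm²; tension across gage: (75 − 1×29)×6 = 276 mm². R_n = min(0.6×450×1062, 0.6×300×1584) + 1.0×450×276 = min(286.74, 285.12) + 124.2 = 409.32 kN. φR_n = 0.75 × 409.32 = 307.0 kN.
Governing: min(504.9, 444.7, 442.3, 435.4, 307.0) = 307.0 kN → block shear.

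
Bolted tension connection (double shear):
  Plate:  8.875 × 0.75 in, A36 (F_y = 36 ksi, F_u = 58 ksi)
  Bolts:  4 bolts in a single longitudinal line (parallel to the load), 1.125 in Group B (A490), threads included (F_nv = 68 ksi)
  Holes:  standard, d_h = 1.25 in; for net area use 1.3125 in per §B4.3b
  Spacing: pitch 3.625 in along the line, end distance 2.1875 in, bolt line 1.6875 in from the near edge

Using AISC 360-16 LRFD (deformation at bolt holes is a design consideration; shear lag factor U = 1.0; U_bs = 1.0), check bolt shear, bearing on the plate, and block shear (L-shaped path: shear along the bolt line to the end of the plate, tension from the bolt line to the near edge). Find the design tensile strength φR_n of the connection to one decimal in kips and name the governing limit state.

Bolt shear: A_b = π(1.125)²/4 = 0.99402 in². φR_n = 0.75 × 68 × 0.99402 × 4 × 2 = 405.6 kips.
Bearing (0.75 in plate, F_u = 58 ksi): end bolts L_c = 2.1875 − 1.25/2 = 1.5625, R_n = min(1.2×1.5625×0.75×58, 2.4×1.125×0.75×58) = 81.563 kips/bolt; interior L_c = 3.625 − 1.25 = 2.375, R_n = 117.45 kips/bolt. φR_n = 0.75 × (1×81.563 + 3×117.45) = 325.4 kips.
Block shear: shear path 1×[2.1875+3×3.625] = 1×13.0625 in, A_gv = 9.7969, A_nv = 1×(13.0625 − 3.5×1.3125)×0.75 = 6.3516 in²; tension to near edge: (1.6875 − 0.5×1.3125)×0.75 = 0.77344 in². R_n = min(0.6×58×6.3516, 0.6×36×9.7969) + 1.0×58×0.77344 = min(221.04, 211.61) + 44.86 = 256.47 kips. φR_n = 0.75 × 256.47 = 192.4 kips.
Governing: min(405.6, 325.4, 192.4) = 192.4 kips → block shear.

192.4 kips (block shear governs)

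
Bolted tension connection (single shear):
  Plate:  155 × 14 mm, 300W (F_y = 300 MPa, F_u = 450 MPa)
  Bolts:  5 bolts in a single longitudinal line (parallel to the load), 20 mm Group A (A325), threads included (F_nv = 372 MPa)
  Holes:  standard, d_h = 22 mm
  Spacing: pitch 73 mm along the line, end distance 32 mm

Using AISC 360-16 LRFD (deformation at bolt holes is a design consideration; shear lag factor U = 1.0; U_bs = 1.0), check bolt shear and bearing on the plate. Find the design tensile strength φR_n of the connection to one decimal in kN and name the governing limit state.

438.3 kN (bolt shear governs)

Bolt shear: A_b = π(20)²/4 = 314.16 mm². φR_n = 0.75 × 372 × 314.16 × 5 × 1 = 438.3 kN.
Bearing (14 mm plate, F_u = 450 MPa): end bolts L_c = 32 − 22/2 = 21, R_n = min(1.2×21×14×450, 2.4×20×14×450) = 158.76 kN/bolt; interior L_c = 73 − 22 = 51, R_n = 302.4 kN/bolt. φR_n = 0.75 × (1×158.76 + 4×302.4) = 1026.3 kN.
Governing: min(438.3, 1026.3) = 438.3 kN → bolt shear.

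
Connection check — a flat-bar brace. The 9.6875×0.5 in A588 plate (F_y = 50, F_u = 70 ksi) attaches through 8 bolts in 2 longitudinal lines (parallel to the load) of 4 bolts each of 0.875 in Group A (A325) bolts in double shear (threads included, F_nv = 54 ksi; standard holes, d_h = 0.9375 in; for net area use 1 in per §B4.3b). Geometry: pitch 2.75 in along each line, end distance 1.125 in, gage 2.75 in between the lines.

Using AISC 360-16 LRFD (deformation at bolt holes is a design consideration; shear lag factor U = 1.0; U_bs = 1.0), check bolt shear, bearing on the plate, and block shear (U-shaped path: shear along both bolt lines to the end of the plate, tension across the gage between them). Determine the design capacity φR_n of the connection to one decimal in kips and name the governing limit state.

Bolt shear: A_b = π(0.875)²/4 = 0.60132 in². φR_n = 0.75 × 54 × 0.60132 × 8 × 2 = 389.7 kips.
Bearing (0.5 in plate, F_u = 70 ksi): end bolts L_c = 1.125 − 0.9375/2 = 0.65625, R_n = min(1.2×0.65625×0.5×70, 2.4×0.875×0.5×70) = 27.563 kips/bolt; interior L_c = 2.75 − 0.9375 = 1.8125, R_n = 73.5 kips/bolt. φR_n = 0.75 × (2×27.563 + 6×73.5) = 372.1 kips.
Block shear: shear path 2×[1.125+3×2.75] = 2×9.375 in, A_gv = 9.375, A_nv = 2×(9.375 − 3.5×1)×0.5 = 5.875 in²; tension across gage: (2.75 − 1×1)×0.5 = 0.875 in². R_n = min(0.6×70×5.875, 0.6×50×9.375) + 1.0×70×0.875 = min(246.75, 281.25) + 61.25 = 308 kips. φR_n = 0.75 × 308 = 231.0 kips.
Governing: min(389.7, 372.1, 231.0) = 231.0 kips → block shear.

231.0 kips (block shear governs)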